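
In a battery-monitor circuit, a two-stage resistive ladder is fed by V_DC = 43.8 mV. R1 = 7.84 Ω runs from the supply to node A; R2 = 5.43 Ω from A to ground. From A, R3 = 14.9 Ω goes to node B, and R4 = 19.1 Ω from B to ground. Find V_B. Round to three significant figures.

V_B ≈ 9.20 mV

The second stage (R3 + R4 = 34.00 Ω) loads node A in parallel with R2.
Effective lower resistance at A: R2 ‖ 34.00 = 4.682 Ω.
First divider: V_A = V_DC · 4.682/(7.84 + 4.682) = 16.38 mV.
V_B = V_A × 0.5618 = 9.200 mV.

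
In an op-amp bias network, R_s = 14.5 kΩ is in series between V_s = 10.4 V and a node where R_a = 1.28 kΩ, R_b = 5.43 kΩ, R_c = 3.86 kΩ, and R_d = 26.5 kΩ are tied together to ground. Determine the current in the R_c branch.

Combine the parallel branches: R_p = (1/1.28 + 1/5.43 + 1/3.86 + 1/26.5)⁻¹ = 0.7923 kΩ.
V_A by voltage divider: V_A = 10.4 × 0.7923/(14.5 + 0.7923) = 0.5388 V.
Branch current I = V_A/R_c = 0.5388/3.86 = 0.1396 mA.

I ≈ 0.140 mA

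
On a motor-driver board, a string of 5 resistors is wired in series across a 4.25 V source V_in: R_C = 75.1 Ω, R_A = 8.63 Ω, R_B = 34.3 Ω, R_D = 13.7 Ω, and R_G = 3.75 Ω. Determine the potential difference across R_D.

Total series resistance ΣR = 75.1 + 8.63 + 34.3 + 13.7 + 3.75 = 135.5 Ω.
By the voltage-divider rule, V = 4.25 × 13.70/135.5 = 0.4298 V.

V ≈ 0.430 V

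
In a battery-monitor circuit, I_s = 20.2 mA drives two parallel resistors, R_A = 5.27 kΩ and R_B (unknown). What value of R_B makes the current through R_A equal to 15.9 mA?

Two-branch current divider: I_A = I_s · R_B/(R_A + R_B).
15.9/20.2 = R_B/(R_A + R_B) → R_B = R_A · (0.7871)/(1 − 0.7871) = 5.27 × 3.698 = 19.49 kΩ.

R_B ≈ 19.5 kΩ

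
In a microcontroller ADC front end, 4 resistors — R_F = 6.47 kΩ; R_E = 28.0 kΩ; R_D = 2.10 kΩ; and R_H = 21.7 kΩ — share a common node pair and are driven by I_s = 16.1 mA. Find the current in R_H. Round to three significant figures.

ΣG = 1/6.47 + 1/28.0 + 1/2.10 + 1/21.7 = 0.7125.
Current divider: I(R_H) = I_s · G_k/ΣG = 16.1 × (0.04608/0.7125) = 16.1 × 0.06467 = 1.041 mA.

I ≈ 1.04 mA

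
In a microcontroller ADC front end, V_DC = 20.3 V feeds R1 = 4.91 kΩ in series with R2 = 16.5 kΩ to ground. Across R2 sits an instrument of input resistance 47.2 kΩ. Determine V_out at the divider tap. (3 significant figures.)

First combine the lower leg with the load: R2 ‖ R_L = 12.23 kΩ.
Now apply the divider: V_out = 20.3 × 0.7135 = 14.48 V.

V_out ≈ 14.5 V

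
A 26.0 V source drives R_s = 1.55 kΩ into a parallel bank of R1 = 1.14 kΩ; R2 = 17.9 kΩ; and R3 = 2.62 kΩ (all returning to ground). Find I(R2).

I ≈ 0.478 mA

Combine the parallel branches: R_p = (1/1.14 + 1/17.9 + 1/2.62)⁻¹ = 0.7606 kΩ.
Node voltage V_A = V_in · R_p/(R_s + R_p) = 26.0 × 0.3292 = 8.559 V.
Branch current I = V_A/R2 = 8.559/17.9 = 0.4781 mA.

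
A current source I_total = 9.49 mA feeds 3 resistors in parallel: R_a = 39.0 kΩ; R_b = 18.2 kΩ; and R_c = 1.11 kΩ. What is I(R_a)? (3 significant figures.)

Conductances: ΣG = 1/39.0 + 1/18.2 + 1/1.11 = 0.9815 (1/kΩ).
Current divider: I(R_a) = I_total · G_k/ΣG = 9.49 × (0.02564/0.9815) = 9.49 × 0.02612 = 0.2479 mA.

I ≈ 0.248 mA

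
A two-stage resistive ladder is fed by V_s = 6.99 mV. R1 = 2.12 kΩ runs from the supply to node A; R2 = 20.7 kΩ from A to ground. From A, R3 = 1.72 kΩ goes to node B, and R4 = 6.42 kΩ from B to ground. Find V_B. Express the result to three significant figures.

V_B ≈ 4.05 mV

Looking into the second stage from A: R3 + R4 = 8.140 kΩ appears in parallel with R2.
Effective lower resistance at A: R2 ‖ 8.140 = 5.843 kΩ.
First divider: V_A = V_s · 5.843/(2.12 + 5.843) = 5.129 mV.
V_B = V_A × 0.7887 = 4.045 mV.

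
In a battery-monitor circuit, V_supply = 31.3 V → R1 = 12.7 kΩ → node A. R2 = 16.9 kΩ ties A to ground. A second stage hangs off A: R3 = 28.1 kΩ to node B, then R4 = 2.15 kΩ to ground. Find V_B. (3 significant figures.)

V_B ≈ 1.02 V

The second stage (R3 + R4 = 30.25 kΩ) loads node A in parallel with R2.
Effective lower resistance at A: R2 ‖ 30.25 = 10.84 kΩ.
V_A = 31.3 × 10.84/(12.7 + 10.84) = 14.42 V.
Stage 2 is unloaded, so V_B = V_A · R4/(R3+R4) = 14.42 × 2.15/30.25 = 1.025 V.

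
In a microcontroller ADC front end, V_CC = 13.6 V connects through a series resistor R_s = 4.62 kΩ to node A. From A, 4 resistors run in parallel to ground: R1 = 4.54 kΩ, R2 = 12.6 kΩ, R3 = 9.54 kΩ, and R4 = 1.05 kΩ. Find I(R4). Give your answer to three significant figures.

I ≈ 1.78 mA

Equivalent of the parallel group: R_p = 0.7370 kΩ.
Node voltage V_A = V_CC · R_p/(R_s + R_p) = 13.6 × 0.1376 = 1.871 V.
I(R4) = V_A / R4 = 1.871/1.05 = 1.782 mA.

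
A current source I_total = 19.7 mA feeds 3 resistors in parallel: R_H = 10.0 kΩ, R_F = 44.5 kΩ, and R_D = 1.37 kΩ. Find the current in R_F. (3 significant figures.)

I ≈ 0.519 mA

ΣG = 1/10.0 + 1/44.5 + 1/1.37 = 0.8524.
Current divider: I(R_F) = I_total · G_k/ΣG = 19.7 × (0.02247/0.8524) = 19.7 × 0.02636 = 0.5194 mA.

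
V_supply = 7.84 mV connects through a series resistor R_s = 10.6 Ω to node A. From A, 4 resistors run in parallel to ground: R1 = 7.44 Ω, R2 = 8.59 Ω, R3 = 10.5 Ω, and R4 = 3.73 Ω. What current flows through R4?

Equivalent of the parallel group: R_p = 1.628 Ω.
Node voltage V_A = V_supply · R_p/(R_s + R_p) = 7.84 × 0.1332 = 1.044 mV.
I(R4) = V_A / R4 = 1.044/3.73 = 0.2799 mA.

I ≈ 0.280 mA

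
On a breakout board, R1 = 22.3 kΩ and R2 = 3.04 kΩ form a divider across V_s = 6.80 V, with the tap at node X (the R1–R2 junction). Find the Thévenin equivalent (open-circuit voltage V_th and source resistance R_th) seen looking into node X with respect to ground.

V_th is the unloaded tap voltage: V_s · R2/(R1+R2) = 6.80 × 0.1200 = 0.8158 V.
With V_s suppressed (replaced by a short), R_th = R1 ‖ R2 = (22.30 × 3.04)/(22.30 + 3.04) = 2.675 kΩ.

V_th ≈ 0.816 V, R_th ≈ 2.68 kΩ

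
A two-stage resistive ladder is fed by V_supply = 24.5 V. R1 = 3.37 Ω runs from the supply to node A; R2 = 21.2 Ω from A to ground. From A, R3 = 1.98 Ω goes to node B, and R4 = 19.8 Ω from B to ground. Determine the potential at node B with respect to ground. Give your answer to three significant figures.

V_B ≈ 17.0 V

The second stage (R3 + R4 = 21.78 Ω) loads node A in parallel with R2.
R2 ‖ (R3+R4) = 10.74 Ω.
So V_A = 24.5 × 0.7612 = 18.65 V.
Stage 2 is unloaded, so V_B = V_A · R4/(R3+R4) = 18.65 × 19.8/21.78 = 16.95 V.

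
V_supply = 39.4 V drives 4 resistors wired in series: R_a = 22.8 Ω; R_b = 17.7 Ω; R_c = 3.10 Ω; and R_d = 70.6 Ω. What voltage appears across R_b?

Series total: ΣR = 22.8 + 17.7 + 3.10 + 70.6 = 114.2 Ω.
Voltage divider: V = V_supply · (17.70 / 114.2) = 39.4 × 0.1550 = 6.107 V.

V ≈ 6.11 V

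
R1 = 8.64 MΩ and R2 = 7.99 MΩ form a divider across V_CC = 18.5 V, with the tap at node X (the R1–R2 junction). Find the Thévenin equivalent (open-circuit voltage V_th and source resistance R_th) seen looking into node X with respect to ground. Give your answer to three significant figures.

V_th ≈ 8.89 V, R_th ≈ 4.15 MΩ

V_th is the unloaded tap voltage: V_CC · R2/(R1+R2) = 18.5 × 0.4805 = 8.888 V.
Looking into X with the source shorted: R_th = R1·R2/(R1+R2) = 8.640 × 7.99/16.63 = 4.151 MΩ.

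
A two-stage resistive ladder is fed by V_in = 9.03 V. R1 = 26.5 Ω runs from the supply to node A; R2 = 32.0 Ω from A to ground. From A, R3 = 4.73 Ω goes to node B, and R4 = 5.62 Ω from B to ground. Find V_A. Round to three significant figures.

Node A sees R2 in parallel with the series input of stage 2, R3 + R4 = 10.35 Ω.
R2 ‖ (R3+R4) = 7.821 Ω.
So V_A = 9.03 × 0.2279 = 2.058 V.

V_A ≈ 2.06 V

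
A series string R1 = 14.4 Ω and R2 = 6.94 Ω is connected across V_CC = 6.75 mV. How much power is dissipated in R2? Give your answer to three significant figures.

ΣR = 21.34 Ω → I = 6.75/21.34 = 0.3163 mA.
V(R2) = I·R = 2.195 mV; P = V·I = 2.195 × 0.3163 = 0.6943 µW.

P ≈ 0.694 µW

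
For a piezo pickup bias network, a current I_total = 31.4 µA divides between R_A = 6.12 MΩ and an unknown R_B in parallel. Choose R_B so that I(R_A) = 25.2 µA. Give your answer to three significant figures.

R_B ≈ 24.9 MΩ

In a two-way split, I_A/I_total = R_B/(R_A + R_B).
25.2/31.4 = R_B/(R_A + R_B) → R_B = R_A · (0.8025)/(1 − 0.8025) = 6.12 × 4.065 = 24.87 MΩ.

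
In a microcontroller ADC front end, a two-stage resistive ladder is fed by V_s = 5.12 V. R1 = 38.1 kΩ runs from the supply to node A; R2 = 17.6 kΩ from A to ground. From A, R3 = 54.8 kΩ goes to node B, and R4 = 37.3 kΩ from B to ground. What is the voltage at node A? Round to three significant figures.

V_A ≈ 1.43 V

Node A sees R2 in parallel with the series input of stage 2, R3 + R4 = 92.10 kΩ.
R2 ‖ (R3+R4) = 14.78 kΩ.
V_A = 5.12 × 14.78/(38.1 + 14.78) = 1.431 V.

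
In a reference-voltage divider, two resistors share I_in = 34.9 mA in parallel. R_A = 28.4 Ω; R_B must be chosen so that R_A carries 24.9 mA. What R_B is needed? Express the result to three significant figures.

R_B ≈ 70.7 Ω

Two-branch current divider: I_A = I_in · R_B/(R_A + R_B).
With f = 0.7135, R_B = R_A · f/(1−f) = 28.4 × 2.490 = 70.72 Ω.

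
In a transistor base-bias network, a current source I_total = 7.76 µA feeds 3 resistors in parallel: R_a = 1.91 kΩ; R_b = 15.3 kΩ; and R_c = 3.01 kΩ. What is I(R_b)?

I ≈ 0.551 µA

ΣG = 1/1.91 + 1/15.3 + 1/3.01 = 0.9211.
Current divider: I(R_b) = I_total · G_k/ΣG = 7.76 × (0.06536/0.9211) = 7.76 × 0.07095 = 0.5506 µA.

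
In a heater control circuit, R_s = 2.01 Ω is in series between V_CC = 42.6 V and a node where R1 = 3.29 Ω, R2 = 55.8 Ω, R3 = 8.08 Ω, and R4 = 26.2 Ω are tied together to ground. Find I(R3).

I ≈ 2.67 A

Combine the parallel branches: R_p = (1/3.29 + 1/55.8 + 1/8.08 + 1/26.2)⁻¹ = 2.067 Ω.
V_A by voltage divider: V_A = 42.6 × 2.067/(2.01 + 2.067) = 21.60 V.
I(R3) = V_A / R3 = 21.60/8.08 = 2.673 A.
(Check via current divider: I_total = 10.45 A; share G_k/ΣG = 0.2558 → same result.)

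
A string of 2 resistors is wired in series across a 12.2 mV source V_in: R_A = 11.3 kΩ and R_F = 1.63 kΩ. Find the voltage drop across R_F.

Total series resistance ΣR = 11.3 + 1.63 = 12.93 kΩ.
V = V_in · R/ΣR = 12.2 × 0.1261 = 1.538 mV.

V ≈ 1.54 mV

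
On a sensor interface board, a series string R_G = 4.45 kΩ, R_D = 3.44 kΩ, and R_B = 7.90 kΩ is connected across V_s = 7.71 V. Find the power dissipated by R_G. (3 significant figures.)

Series current I = V_s/ΣR = 7.71/15.79 = 0.4883 mA.
P(R_G) = I²·R_G = (0.4883)² × 4.45 = 1.061 mW.

P ≈ 1.06 mW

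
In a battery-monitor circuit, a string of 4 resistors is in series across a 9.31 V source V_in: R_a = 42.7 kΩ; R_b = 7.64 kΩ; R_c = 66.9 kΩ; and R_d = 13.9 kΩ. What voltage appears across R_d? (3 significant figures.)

Series total: ΣR = 42.7 + 7.64 + 66.9 + 13.9 = 131.1 kΩ.
V = V_in · R/ΣR = 9.31 × 0.1060 = 0.9868 V.

V ≈ 0.987 V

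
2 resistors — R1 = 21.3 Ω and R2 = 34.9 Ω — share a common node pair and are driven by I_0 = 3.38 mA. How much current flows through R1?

Two-branch current divider: I_k = I_0 · R_other/(R_1 + R_2).
I(R1) = 3.38 × 34.9/(21.3 + 34.9) = 3.38 × 0.6210 = 2.099 mA.

I ≈ 2.10 mA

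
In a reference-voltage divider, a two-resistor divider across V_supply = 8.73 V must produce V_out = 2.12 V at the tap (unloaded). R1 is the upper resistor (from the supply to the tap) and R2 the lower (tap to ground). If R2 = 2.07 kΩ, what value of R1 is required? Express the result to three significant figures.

R1 ≈ 6.45 kΩ

Required fraction k = V_out/V_supply = 0.2428.
So R1 = R2 · (V_supply/V_out − 1) = 2.07 × (8.73/2.12 − 1) = 2.07 × 3.118 = 6.454 kΩ.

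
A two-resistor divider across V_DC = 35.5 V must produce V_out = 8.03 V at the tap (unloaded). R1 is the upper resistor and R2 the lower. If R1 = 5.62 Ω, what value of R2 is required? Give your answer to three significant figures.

Required fraction k = V_out/V_DC = 0.2262.
R2 = R1 · 0.2262/(1 − 0.2262) = 1.643 Ω.

R2 ≈ 1.64 Ω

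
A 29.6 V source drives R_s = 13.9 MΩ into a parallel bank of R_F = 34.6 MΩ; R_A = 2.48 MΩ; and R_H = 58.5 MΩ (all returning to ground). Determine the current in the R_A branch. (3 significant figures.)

Parallel bank: R_p = 1/(1/34.6 + 1/2.48 + 1/58.5) = 2.226 MΩ.
V_A by voltage divider: V_A = 29.6 × 2.226/(13.9 + 2.226) = 4.086 V.
Branch current I = V_A/R_A = 4.086/2.48 = 1.648 µA.
(Equivalently: I_total = 1.836 µA, then current-divider fraction G_k/ΣG = 0.8976.)

I ≈ 1.65 µA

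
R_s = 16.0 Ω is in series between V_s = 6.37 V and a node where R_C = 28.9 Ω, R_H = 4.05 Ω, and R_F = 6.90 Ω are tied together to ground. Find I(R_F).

I ≈ 0.118 A

Combine the parallel branches: R_p = (1/28.9 + 1/4.05 + 1/6.90)⁻¹ = 2.345 Ω.
Node voltage V_A = V_s · R_p/(R_s + R_p) = 6.37 × 0.1278 = 0.8143 V.
I(R_F) = V_A / R_F = 0.8143/6.90 = 0.1180 A.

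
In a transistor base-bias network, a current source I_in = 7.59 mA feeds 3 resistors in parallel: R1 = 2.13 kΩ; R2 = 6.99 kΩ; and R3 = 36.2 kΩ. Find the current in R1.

I ≈ 5.57 mA

Total conductance ΣG = 1/2.13 + 1/6.99 + 1/36.2 = 0.6402 (units of 1/kΩ).
Current divider: I(R1) = I_in · G_k/ΣG = 7.59 × (0.4695/0.6402) = 7.59 × 0.7334 = 5.566 mA.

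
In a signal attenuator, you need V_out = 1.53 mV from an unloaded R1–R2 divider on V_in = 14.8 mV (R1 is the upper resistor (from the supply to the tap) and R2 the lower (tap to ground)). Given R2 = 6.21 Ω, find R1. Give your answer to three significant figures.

Required fraction k = V_out/V_in = 0.1034.
So R1 = R2 · (V_in/V_out − 1) = 6.21 × (14.8/1.53 − 1) = 6.21 × 8.673 = 53.86 Ω.

R1 ≈ 53.9 Ω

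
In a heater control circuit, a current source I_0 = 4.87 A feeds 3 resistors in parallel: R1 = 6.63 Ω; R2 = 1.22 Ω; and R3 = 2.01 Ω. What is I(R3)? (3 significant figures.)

I ≈ 1.65 A

ΣG = 1/6.63 + 1/1.22 + 1/2.01 = 1.468.
By the current-divider rule, I = I_0 · G_k/ΣG = 4.87 × 0.3389 = 1.650 A.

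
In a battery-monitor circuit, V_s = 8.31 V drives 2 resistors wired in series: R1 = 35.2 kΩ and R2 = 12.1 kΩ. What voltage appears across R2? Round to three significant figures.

V ≈ 2.13 V

Total series resistance ΣR = 35.2 + 12.1 = 47.30 kΩ.
Voltage divider: V = V_s · (12.10 / 47.30) = 8.31 × 0.2558 = 2.126 V.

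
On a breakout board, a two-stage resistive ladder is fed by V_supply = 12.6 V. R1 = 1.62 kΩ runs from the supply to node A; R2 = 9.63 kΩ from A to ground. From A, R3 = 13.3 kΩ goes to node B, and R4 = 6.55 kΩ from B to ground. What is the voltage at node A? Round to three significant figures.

Node A sees R2 in parallel with the series input of stage 2, R3 + R4 = 19.85 kΩ.
Effective lower resistance at A: R2 ‖ 19.85 = 6.484 kΩ.
First divider: V_A = V_supply · 6.484/(1.62 + 6.484) = 10.08 V.

V_A ≈ 10.1 V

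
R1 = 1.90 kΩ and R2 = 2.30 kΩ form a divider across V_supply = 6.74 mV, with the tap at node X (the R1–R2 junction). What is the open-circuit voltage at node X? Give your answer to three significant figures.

With X open, the divider is unloaded: V_th = 6.74 × 2.30/4.200 = 3.691 mV.

V_th ≈ 3.69 mV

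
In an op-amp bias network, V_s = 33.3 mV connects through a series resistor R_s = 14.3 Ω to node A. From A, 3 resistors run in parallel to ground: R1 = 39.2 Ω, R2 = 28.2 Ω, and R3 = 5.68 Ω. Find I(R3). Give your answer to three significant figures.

I ≈ 1.34 mA

Combine the parallel branches: R_p = (1/39.2 + 1/28.2 + 1/5.68)⁻¹ = 4.219 Ω.
Node voltage V_A = V_s · R_p/(R_s + R_p) = 33.3 × 0.2278 = 7.586 mV.
I(R3) = V_A / R3 = 7.586/5.68 = 1.336 mA.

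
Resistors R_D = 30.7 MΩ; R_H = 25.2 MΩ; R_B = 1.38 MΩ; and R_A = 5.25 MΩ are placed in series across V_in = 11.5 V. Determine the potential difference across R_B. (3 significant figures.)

V ≈ 0.254 V

ΣR = 30.7 + 25.2 + 1.38 + 5.25 = 62.53 MΩ.
V = V_in · R/ΣR = 11.5 × 0.02207 = 0.2538 V.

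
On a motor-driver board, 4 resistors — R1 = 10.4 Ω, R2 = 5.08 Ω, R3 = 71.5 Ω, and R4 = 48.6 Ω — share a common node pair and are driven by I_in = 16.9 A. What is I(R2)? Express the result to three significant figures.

ΣG = 1/10.4 + 1/5.08 + 1/71.5 + 1/48.6 = 0.3276.
R2 takes the fraction G_k/ΣG = 0.1969/0.3276 = 0.6009, so I = 16.9 × 0.6009 = 10.16 A.

I ≈ 10.2 A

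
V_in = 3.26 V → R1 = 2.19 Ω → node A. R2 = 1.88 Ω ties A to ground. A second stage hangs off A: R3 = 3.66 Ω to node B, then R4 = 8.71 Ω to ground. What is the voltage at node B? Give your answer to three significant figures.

V_B ≈ 0.980 V

Looking into the second stage from A: R3 + R4 = 12.37 Ω appears in parallel with R2.
R2 ‖ (R3+R4) = 1.632 Ω.
So V_A = 3.26 × 0.4270 = 1.392 V.
Then the unloaded second divider: V_B = V_A × R4/(R3+R4) = 1.392 × 0.7041 = 0.9801 V.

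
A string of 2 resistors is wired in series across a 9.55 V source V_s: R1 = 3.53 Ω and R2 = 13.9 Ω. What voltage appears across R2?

V ≈ 7.62 V

Series total: ΣR = 3.53 + 13.9 = 17.43 Ω.
Voltage divider: V = V_s · (13.90 / 17.43) = 9.55 × 0.7975 = 7.616 V.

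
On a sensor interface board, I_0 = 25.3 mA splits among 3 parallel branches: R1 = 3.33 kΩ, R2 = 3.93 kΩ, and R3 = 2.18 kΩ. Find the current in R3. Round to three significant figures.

I ≈ 11.5 mA

Total conductance ΣG = 1/3.33 + 1/3.93 + 1/2.18 = 1.013 (units of 1/kΩ).
R3 takes the fraction G_k/ΣG = 0.4587/1.013 = 0.4526, so I = 25.3 × 0.4526 = 11.45 mA.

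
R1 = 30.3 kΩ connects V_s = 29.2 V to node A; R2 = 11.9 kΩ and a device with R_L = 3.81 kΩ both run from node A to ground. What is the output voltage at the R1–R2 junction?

R2 ‖ R_L = (11.9 × 3.81)/(11.9 + 3.81) = 2.886 kΩ.
Voltage divider with the loaded lower leg: V_out = 29.2 × 2.886/(30.3 + 2.886) = 29.2 × 0.08696 = 2.539 V.

V_out ≈ 2.54 V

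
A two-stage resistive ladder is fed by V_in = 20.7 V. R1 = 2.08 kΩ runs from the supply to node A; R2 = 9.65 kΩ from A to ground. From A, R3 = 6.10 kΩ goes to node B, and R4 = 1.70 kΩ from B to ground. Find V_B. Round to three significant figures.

V_B ≈ 3.04 V

The second stage (R3 + R4 = 7.800 kΩ) loads node A in parallel with R2.
Effective lower resistance at A: R2 ‖ 7.800 = 4.313 kΩ.
First divider: V_A = V_in · 4.313/(2.08 + 4.313) = 13.97 V.
V_B = V_A × 0.2179 = 3.044 V.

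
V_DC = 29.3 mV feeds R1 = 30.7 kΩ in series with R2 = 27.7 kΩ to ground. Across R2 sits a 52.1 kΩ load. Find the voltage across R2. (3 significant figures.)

The load sits in parallel with R2, giving an effective lower resistance R2' = R2·R_L/(R2+R_L) = 18.08 kΩ.
Then V_out = V_DC · R2'/(R1 + R2') = 29.3 × 18.08/48.78 = 10.86 mV.

V_out ≈ 10.9 mV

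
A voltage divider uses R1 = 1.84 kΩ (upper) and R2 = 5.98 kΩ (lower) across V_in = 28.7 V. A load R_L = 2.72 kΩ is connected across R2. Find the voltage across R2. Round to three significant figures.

First combine the lower leg with the load: R2 ‖ R_L = 1.870 kΩ.
Now apply the divider: V_out = 28.7 × 0.5040 = 14.46 V.
(Unloaded it would be 21.9 V; the load pulls it down.)

V_out ≈ 14.5 V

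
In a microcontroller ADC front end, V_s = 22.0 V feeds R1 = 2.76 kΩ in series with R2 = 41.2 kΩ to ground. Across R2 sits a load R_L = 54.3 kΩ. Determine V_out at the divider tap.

V_out ≈ 19.7 V

The load sits in parallel with R2, giving an effective lower resistance R2' = R2·R_L/(R2+R_L) = 23.43 kΩ.
Now apply the divider: V_out = 22.0 × 0.8946 = 19.68 V.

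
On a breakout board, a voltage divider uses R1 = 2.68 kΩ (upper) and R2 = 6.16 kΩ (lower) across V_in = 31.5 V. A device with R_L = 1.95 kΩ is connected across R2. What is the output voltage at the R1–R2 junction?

The load sits in parallel with R2, giving an effective lower resistance R2' = R2·R_L/(R2+R_L) = 1.481 kΩ.
Voltage divider with the loaded lower leg: V_out = 31.5 × 1.481/(2.68 + 1.481) = 31.5 × 0.3559 = 11.21 V.

V_out ≈ 11.2 V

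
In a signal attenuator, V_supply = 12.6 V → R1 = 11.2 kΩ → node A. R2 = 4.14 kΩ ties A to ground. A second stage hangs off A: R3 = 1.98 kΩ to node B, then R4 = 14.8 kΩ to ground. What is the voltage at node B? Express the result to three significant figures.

V_B ≈ 2.54 V

Node A sees R2 in parallel with the series input of stage 2, R3 + R4 = 16.78 kΩ.
R2 ‖ (R3+R4) = 3.321 kΩ.
V_A = 12.6 × 3.321/(11.2 + 3.321) = 2.881 V.
V_B = V_A × 0.8820 = 2.541 V.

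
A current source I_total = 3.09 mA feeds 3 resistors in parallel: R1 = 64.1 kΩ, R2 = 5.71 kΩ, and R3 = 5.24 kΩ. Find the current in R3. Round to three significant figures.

Conductances: ΣG = 1/64.1 + 1/5.71 + 1/5.24 = 0.3816 (1/kΩ).
By the current-divider rule, I = I_total · G_k/ΣG = 3.09 × 0.5001 = 1.545 mA.

I ≈ 1.55 mA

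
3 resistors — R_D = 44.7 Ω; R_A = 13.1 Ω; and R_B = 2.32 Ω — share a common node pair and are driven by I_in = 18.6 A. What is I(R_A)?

ΣG = 1/44.7 + 1/13.1 + 1/2.32 = 0.5297.
Current divider: I(R_A) = I_in · G_k/ΣG = 18.6 × (0.07634/0.5297) = 18.6 × 0.1441 = 2.680 A.

I ≈ 2.68 A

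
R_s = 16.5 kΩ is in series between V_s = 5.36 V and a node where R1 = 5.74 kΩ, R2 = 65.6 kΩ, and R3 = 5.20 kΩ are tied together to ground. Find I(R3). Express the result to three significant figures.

Combine the parallel branches: R_p = (1/5.74 + 1/65.6 + 1/5.20)⁻¹ = 2.619 kΩ.
Node voltage V_A = V_s · R_p/(R_s + R_p) = 5.36 × 0.1370 = 0.7343 V.
Branch current I = V_A/R3 = 0.7343/5.20 = 0.1412 mA.

I ≈ 0.141 mA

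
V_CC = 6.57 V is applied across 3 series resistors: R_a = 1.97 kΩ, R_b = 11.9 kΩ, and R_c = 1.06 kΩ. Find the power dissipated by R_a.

ΣR = 14.93 kΩ → I = 6.57/14.93 = 0.4401 mA.
V(R_a) = I·R = 0.8669 V; P = V·I = 0.8669 × 0.4401 = 0.3815 mW.

P ≈ 0.381 mW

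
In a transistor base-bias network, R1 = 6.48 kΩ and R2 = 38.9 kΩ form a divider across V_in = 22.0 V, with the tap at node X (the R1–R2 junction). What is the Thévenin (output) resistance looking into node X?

Zeroing V_in shorts the top of R1 to ground, so R_th = R1 ‖ R2 = 5.555 kΩ.

R_th ≈ 5.55 kΩ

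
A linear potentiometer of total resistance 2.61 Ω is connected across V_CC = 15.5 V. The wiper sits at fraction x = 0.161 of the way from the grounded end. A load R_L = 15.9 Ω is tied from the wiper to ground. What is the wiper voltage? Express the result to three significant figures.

Lower segment x·R_p = 0.4202 Ω; upper segment (1−x)·R_p = 2.190 Ω.
Lower segment in parallel with the load: 0.4202 ‖ 15.9 = 0.4094 Ω.
Then V_out = V_CC · 0.4094/(2.190 + 0.4094) = 2.441 V.

V_out ≈ 2.44 V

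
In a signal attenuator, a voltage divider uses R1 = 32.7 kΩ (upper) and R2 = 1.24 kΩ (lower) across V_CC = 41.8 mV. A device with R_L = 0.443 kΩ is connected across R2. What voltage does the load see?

First combine the lower leg with the load: R2 ‖ R_L = 0.3264 kΩ.
Now apply the divider: V_out = 41.8 × 0.009883 = 0.4131 mV.

V_out ≈ 0.413 mV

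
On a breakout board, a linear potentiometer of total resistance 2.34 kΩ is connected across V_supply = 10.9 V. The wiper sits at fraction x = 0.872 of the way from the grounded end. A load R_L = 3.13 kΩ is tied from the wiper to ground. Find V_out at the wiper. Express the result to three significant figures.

V_out ≈ 8.77 V

The pot divides into 0.2995 kΩ above the wiper and 2.040 kΩ below.
R_L loads the lower segment: effective lower R = 1.235 kΩ.
Loaded-divider output: V_out = 10.9 × 0.8048 = 8.773 V.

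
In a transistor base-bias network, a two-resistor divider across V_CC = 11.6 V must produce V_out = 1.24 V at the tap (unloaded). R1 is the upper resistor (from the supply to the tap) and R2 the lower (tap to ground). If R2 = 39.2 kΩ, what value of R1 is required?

R1 ≈ 328 kΩ

Required fraction k = V_out/V_CC = 0.1069.
So R1 = R2 · (V_CC/V_out − 1) = 39.2 × (11.6/1.24 − 1) = 39.2 × 8.355 = 327.5 kΩ.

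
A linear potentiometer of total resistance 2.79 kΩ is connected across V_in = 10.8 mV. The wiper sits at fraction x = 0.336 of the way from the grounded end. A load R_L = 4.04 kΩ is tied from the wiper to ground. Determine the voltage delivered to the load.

V_out ≈ 3.14 mV

Lower segment x·R_p = 0.9374 kΩ; upper segment (1−x)·R_p = 1.853 kΩ.
R_L loads the lower segment: effective lower R = 0.7609 kΩ.
V_out = 10.8 × 0.7609/(1.853 + 0.7609) = 3.144 mV.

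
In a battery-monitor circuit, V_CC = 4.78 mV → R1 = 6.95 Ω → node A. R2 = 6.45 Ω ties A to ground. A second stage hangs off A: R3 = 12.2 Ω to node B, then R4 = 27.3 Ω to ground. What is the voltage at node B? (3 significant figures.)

V_B ≈ 1.47 mV

Looking into the second stage from A: R3 + R4 = 39.50 Ω appears in parallel with R2.
Effective lower resistance at A: R2 ‖ 39.50 = 5.545 Ω.
So V_A = 4.78 × 0.4438 = 2.121 mV.
Then the unloaded second divider: V_B = V_A × R4/(R3+R4) = 2.121 × 0.6911 = 1.466 mV.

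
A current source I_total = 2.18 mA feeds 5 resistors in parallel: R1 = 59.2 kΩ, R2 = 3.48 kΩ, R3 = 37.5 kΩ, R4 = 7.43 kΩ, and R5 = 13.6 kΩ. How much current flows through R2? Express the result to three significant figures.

I ≈ 1.16 mA

Total conductance ΣG = 1/59.2 + 1/3.48 + 1/37.5 + 1/7.43 + 1/13.6 = 0.5390 (units of 1/kΩ).
R2 takes the fraction G_k/ΣG = 0.2874/0.5390 = 0.5331, so I = 2.18 × 0.5331 = 1.162 mA.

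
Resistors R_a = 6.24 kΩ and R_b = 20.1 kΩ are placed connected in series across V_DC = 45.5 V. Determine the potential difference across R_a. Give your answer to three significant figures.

Series total: ΣR = 6.24 + 20.1 = 26.34 kΩ.
V = V_DC · R/ΣR = 45.5 × 0.2369 = 10.78 V.

V ≈ 10.8 V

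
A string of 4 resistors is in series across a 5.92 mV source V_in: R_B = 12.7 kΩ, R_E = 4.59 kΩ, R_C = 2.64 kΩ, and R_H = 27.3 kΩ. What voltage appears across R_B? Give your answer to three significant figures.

Total series resistance ΣR = 12.7 + 4.59 + 2.64 + 27.3 = 47.23 kΩ.
V = V_in · R/ΣR = 5.92 × 0.2689 = 1.592 mV.

V ≈ 1.59 mV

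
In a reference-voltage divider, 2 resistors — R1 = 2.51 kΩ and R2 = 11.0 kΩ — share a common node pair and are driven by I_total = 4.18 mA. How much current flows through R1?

I ≈ 3.40 mA

With just two branches, the current splits inversely with resistance.
So I = 4.18 × 11.0/13.51 = 3.403 mA.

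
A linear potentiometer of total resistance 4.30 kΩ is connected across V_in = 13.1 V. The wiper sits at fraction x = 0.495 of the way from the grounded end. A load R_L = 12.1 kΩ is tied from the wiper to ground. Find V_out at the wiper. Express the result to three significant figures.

The pot divides into 2.171 kΩ above the wiper and 2.128 kΩ below.
Lower segment in parallel with the load: 2.128 ‖ 12.1 = 1.810 kΩ.
Loaded-divider output: V_out = 13.1 × 0.4546 = 5.955 V.

V_out ≈ 5.96 V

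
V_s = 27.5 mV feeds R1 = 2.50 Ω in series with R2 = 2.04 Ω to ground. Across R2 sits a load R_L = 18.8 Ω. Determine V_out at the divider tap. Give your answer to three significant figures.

V_out ≈ 11.7 mV

First combine the lower leg with the load: R2 ‖ R_L = 1.840 Ω.
Voltage divider with the loaded lower leg: V_out = 27.5 × 1.840/(2.50 + 1.840) = 27.5 × 0.4240 = 11.66 mV.
(Unloaded it would be 12.4 mV; the load pulls it down.)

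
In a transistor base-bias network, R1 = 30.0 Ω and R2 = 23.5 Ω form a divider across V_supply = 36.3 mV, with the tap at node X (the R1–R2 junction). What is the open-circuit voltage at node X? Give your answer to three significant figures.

Open-circuit (no load on X): V_th = V_supply · R2/(R1 + R2) = 36.3 × 23.5/(30.00 + 23.5) = 15.94 mV.

V_th ≈ 15.9 mV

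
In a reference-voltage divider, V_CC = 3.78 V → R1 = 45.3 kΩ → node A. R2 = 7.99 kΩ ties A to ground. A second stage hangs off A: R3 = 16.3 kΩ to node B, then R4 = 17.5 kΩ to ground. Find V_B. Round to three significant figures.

Node A sees R2 in parallel with the series input of stage 2, R3 + R4 = 33.80 kΩ.
R2 ‖ (R3+R4) = 6.462 kΩ.
V_A = 3.78 × 6.462/(45.3 + 6.462) = 0.4719 V.
Stage 2 is unloaded, so V_B = V_A · R4/(R3+R4) = 0.4719 × 17.5/33.80 = 0.2443 V.

V_B ≈ 0.244 V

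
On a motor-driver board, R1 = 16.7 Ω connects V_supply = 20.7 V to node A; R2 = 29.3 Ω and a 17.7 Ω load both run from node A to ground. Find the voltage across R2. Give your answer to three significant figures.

R2 ‖ R_L = (29.3 × 17.7)/(29.3 + 17.7) = 11.03 Ω.
Voltage divider with the loaded lower leg: V_out = 20.7 × 11.03/(16.7 + 11.03) = 20.7 × 0.3979 = 8.236 V.

V_out ≈ 8.24 V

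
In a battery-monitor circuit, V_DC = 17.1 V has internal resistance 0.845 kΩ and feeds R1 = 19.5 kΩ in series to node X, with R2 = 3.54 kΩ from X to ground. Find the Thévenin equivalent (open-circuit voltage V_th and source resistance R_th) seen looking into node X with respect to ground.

V_th ≈ 2.53 V, R_th ≈ 3.02 kΩ

R1' = 0.845 + 19.5 = 20.34 kΩ (source resistance + R1).
With X open, the divider is unloaded: V_th = 17.1 × 3.54/23.88 = 2.534 V.
With V_DC suppressed (replaced by a short), R_th = R1' ‖ R2 = (20.34 × 3.54)/(20.34 + 3.54) = 3.015 kΩ.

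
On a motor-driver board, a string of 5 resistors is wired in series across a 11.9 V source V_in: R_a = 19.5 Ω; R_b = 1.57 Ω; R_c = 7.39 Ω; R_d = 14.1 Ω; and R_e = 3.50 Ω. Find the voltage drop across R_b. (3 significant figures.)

ΣR = 19.5 + 1.57 + 7.39 + 14.1 + 3.50 = 46.06 Ω.
Voltage divider: V = V_in · (1.570 / 46.06) = 11.9 × 0.03409 = 0.4056 V.

V ≈ 0.406 V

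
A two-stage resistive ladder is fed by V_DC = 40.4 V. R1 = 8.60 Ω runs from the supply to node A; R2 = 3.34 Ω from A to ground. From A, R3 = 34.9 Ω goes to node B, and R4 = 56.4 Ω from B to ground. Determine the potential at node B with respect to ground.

V_B ≈ 6.80 V

Node A sees R2 in parallel with the series input of stage 2, R3 + R4 = 91.30 Ω.
Effective lower resistance at A: R2 ‖ 91.30 = 3.222 Ω.
V_A = 40.4 × 3.222/(8.60 + 3.222) = 11.01 V.
V_B = V_A × 0.6177 = 6.802 V.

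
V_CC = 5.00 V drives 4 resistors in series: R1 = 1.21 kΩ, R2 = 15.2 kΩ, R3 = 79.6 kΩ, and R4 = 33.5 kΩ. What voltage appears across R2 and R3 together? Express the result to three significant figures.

Total series resistance ΣR = 1.21 + 15.2 + 79.6 + 33.5 = 129.5 kΩ.
R_{R2..R3} = 15.2 + 79.6 = 94.80 kΩ.
V = V_CC · R/ΣR = 5.00 × 0.7320 = 3.660 V.

V ≈ 3.66 V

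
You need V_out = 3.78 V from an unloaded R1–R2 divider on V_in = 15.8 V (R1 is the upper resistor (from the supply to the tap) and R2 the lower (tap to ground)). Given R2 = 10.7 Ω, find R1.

Required fraction k = V_out/V_in = 0.2392.
Rearranging, R1 = R2·(1−k)/k = 10.7 × 3.180 = 34.02 Ω.

R1 ≈ 34.0 Ω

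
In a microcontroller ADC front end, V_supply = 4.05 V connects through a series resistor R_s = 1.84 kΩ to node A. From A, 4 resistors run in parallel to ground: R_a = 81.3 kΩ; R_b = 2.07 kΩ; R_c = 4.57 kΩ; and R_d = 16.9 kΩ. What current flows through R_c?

Equivalent of the parallel group: R_p = 1.293 kΩ.
V_A = 4.05 × 1.293/3.133 = 1.671 V.
Branch current I = V_A/R_c = 1.671/4.57 = 0.3657 mA.

I ≈ 0.366 mA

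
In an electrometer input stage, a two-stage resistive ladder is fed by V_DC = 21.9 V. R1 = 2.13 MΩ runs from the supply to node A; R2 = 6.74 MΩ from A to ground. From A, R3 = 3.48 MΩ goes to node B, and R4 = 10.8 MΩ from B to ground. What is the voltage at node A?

V_A ≈ 14.9 V

Node A sees R2 in parallel with the series input of stage 2, R3 + R4 = 14.28 MΩ.
R2 ‖ (R3+R4) = 4.579 MΩ.
V_A = 21.9 × 4.579/(2.13 + 4.579) = 14.95 V.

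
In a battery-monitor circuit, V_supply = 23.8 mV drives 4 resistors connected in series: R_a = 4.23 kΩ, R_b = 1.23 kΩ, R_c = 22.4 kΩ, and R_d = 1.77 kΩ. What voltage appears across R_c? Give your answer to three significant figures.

Total series resistance ΣR = 4.23 + 1.23 + 22.4 + 1.77 = 29.63 kΩ.
Voltage divider: V = V_supply · (22.40 / 29.63) = 23.8 × 0.7560 = 17.99 mV.

V ≈ 18.0 mV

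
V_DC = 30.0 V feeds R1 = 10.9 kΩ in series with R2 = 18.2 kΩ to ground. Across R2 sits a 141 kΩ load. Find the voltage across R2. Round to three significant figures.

V_out ≈ 17.9 V

The load sits in parallel with R2, giving an effective lower resistance R2' = R2·R_L/(R2+R_L) = 16.12 kΩ.
Then V_out = V_DC · R2'/(R1 + R2') = 30.0 × 16.12/27.02 = 17.90 V.
(Unloaded it would be 18.8 V; the load pulls it down.)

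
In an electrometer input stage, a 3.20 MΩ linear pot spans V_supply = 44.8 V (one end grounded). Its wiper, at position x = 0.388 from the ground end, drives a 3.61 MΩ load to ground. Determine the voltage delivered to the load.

Lower segment x·R_p = 1.242 MΩ; upper segment (1−x)·R_p = 1.958 MΩ.
(x·R_p) ‖ R_L = 0.9239 MΩ.
Then V_out = V_supply · 0.9239/(1.958 + 0.9239) = 14.36 V.
(Unloaded: V_out = x·V_supply = 17.4 V.)

V_out ≈ 14.4 V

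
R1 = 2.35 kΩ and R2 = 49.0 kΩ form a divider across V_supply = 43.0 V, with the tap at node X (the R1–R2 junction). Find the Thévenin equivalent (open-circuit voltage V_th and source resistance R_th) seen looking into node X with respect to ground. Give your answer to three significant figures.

With X open, the divider is unloaded: V_th = 43.0 × 49.0/51.35 = 41.03 V.
Looking into X with the source shorted: R_th = R1·R2/(R1+R2) = 2.350 × 49.0/51.35 = 2.242 kΩ.

V_th ≈ 41.0 V, R_th ≈ 2.24 kΩ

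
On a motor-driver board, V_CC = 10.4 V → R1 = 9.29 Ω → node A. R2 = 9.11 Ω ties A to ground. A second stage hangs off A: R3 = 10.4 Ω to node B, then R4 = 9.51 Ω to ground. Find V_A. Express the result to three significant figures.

The second stage (R3 + R4 = 19.91 Ω) loads node A in parallel with R2.
Effective lower resistance at A: R2 ‖ 19.91 = 6.250 Ω.
So V_A = 10.4 × 0.4022 = 4.183 V.

V_A ≈ 4.18 V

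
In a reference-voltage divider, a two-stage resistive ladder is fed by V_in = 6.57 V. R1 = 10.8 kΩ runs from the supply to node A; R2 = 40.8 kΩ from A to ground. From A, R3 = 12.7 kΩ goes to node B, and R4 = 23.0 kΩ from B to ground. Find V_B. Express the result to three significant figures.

V_B ≈ 2.70 V

Node A sees R2 in parallel with the series input of stage 2, R3 + R4 = 35.70 kΩ.
R2 ‖ (R3+R4) = 19.04 kΩ.
V_A = 6.57 × 19.04/(10.8 + 19.04) = 4.192 V.
Then the unloaded second divider: V_B = V_A × R4/(R3+R4) = 4.192 × 0.6443 = 2.701 V.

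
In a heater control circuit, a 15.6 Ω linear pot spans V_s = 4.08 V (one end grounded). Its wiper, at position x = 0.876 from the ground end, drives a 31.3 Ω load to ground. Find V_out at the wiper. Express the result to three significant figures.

V_out ≈ 3.39 V

Lower segment x·R_p = 13.67 Ω; upper segment (1−x)·R_p = 1.934 Ω.
Lower segment in parallel with the load: 13.67 ‖ 31.3 = 9.512 Ω.
Then V_out = V_s · 9.512/(1.934 + 9.512) = 3.391 V.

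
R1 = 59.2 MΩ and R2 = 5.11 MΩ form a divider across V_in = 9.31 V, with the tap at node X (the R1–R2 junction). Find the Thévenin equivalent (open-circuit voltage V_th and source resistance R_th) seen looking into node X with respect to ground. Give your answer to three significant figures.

V_th ≈ 0.740 V, R_th ≈ 4.70 MΩ

Open-circuit (no load on X): V_th = V_in · R2/(R1 + R2) = 9.31 × 5.11/(59.20 + 5.11) = 0.7398 V.
Looking into X with the source shorted: R_th = R1·R2/(R1+R2) = 59.20 × 5.11/64.31 = 4.704 MΩ.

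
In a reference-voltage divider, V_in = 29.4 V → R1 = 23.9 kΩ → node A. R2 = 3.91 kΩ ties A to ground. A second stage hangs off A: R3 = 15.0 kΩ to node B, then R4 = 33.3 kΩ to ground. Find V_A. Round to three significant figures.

V_A ≈ 3.86 V

Node A sees R2 in parallel with the series input of stage 2, R3 + R4 = 48.30 kΩ.
Effective lower resistance at A: R2 ‖ 48.30 = 3.617 kΩ.
V_A = 29.4 × 3.617/(23.9 + 3.617) = 3.865 V.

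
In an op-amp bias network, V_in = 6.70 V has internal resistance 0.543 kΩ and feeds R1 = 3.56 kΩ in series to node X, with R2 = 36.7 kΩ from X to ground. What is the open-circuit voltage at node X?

R1' = 0.543 + 3.56 = 4.103 kΩ (source resistance + R1).
With X open, the divider is unloaded: V_th = 6.70 × 36.7/40.80 = 6.026 V.

V_th ≈ 6.03 V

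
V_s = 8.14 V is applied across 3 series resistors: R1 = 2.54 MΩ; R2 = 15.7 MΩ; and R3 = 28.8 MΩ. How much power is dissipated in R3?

P ≈ 0.862 µW

The common current is I = 8.14/47.04 = 0.1730 µA.
V(R3) = I·R = 4.984 V; P = V·I = 4.984 × 0.1730 = 0.8624 µW.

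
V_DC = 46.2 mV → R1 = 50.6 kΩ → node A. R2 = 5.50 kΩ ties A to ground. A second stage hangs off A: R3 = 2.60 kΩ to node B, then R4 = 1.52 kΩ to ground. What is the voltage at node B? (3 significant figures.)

V_B ≈ 0.758 mV

Node A sees R2 in parallel with the series input of stage 2, R3 + R4 = 4.120 kΩ.
Effective lower resistance at A: R2 ‖ 4.120 = 2.356 kΩ.
First divider: V_A = V_DC · 2.356/(50.6 + 2.356) = 2.055 mV.
V_B = V_A × 0.3689 = 0.7582 mV.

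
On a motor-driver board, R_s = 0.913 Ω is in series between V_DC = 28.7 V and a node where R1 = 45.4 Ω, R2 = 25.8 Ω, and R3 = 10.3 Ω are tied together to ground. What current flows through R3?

I ≈ 2.44 A

Equivalent of the parallel group: R_p = 6.334 Ω.
V_A by voltage divider: V_A = 28.7 × 6.334/(0.913 + 6.334) = 25.08 V.
I(R3) = V_A / R3 = 25.08/10.3 = 2.435 A.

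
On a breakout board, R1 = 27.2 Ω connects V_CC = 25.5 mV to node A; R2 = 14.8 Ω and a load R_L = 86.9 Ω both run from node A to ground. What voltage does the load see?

V_out ≈ 8.09 mV

The load sits in parallel with R2, giving an effective lower resistance R2' = R2·R_L/(R2+R_L) = 12.65 Ω.
Now apply the divider: V_out = 25.5 × 0.3174 = 8.093 mV.
(Unloaded it would be 8.99 mV; the load pulls it down.)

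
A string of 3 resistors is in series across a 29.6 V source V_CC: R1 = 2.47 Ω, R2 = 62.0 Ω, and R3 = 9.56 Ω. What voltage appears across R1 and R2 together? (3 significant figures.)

ΣR = 2.47 + 62.0 + 9.56 = 74.03 Ω.
R_{R1..R2} = 2.47 + 62.0 = 64.47 Ω.
Voltage divider: V = V_CC · (64.47 / 74.03) = 29.6 × 0.8709 = 25.78 V.

V ≈ 25.8 V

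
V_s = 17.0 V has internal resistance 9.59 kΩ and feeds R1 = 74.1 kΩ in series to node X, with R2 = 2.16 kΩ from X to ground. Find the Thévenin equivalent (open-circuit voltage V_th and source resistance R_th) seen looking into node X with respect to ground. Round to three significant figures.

R1' = 9.59 + 74.1 = 83.69 kΩ (source resistance + R1).
V_th is the unloaded tap voltage: V_s · R2/(R1'+R2) = 17.0 × 0.02516 = 0.4277 V.
With V_s suppressed (replaced by a short), R_th = R1' ‖ R2 = (83.69 × 2.16)/(83.69 + 2.16) = 2.106 kΩ.

V_th ≈ 0.428 V, R_th ≈ 2.11 kΩ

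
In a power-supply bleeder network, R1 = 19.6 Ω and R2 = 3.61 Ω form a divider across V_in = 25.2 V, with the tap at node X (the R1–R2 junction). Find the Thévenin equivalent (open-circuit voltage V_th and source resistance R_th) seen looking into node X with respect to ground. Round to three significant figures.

V_th ≈ 3.92 V, R_th ≈ 3.05 Ω

Open-circuit (no load on X): V_th = V_in · R2/(R1 + R2) = 25.2 × 3.61/(19.60 + 3.61) = 3.920 V.
Zeroing V_in shorts the top of R1 to ground, so R_th = R1 ‖ R2 = 3.049 Ω.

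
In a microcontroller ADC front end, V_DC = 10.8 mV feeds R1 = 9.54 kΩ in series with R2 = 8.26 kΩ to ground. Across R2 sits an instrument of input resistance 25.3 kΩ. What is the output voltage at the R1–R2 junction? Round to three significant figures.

V_out ≈ 4.27 mV

R2 ‖ R_L = (8.26 × 25.3)/(8.26 + 25.3) = 6.227 kΩ.
Then V_out = V_DC · R2'/(R1 + R2') = 10.8 × 6.227/15.77 = 4.265 mV.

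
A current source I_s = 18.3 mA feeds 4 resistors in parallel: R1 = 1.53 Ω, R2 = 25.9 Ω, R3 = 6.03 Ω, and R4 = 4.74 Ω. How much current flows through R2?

Conductances: ΣG = 1/1.53 + 1/25.9 + 1/6.03 + 1/4.74 = 1.069 (1/Ω).
R2 takes the fraction G_k/ΣG = 0.03861/1.069 = 0.03612, so I = 18.3 × 0.03612 = 0.6609 mA.

I ≈ 0.661 mA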